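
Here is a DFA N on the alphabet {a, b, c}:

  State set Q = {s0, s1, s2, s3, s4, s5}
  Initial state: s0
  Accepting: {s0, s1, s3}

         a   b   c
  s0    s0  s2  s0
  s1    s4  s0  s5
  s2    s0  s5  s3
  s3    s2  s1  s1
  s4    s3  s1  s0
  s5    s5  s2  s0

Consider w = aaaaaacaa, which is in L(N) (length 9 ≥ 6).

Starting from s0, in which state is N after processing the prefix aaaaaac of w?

s0

Run of N on the first 7 characters of w = a a a a a a c:
  step 0: s0  (start)
  step 1: s0  (read a: s0→s0)
  step 2: s0  (read a: s0→s0)
  step 3: s0  (read a: s0→s0)
  step 4: s0  (read a: s0→s0)
  step 5: s0  (read a: s0→s0)
  step 6: s0  (read a: s0→s0)
  step 7: s0  (read c: s0→s0)

After reading 7 characters, N is in state s0.
(This kind of state-tracing is the core of the pumping-lemma construction: with 6 states, pigeonhole forces a repeat within the first 6 steps.)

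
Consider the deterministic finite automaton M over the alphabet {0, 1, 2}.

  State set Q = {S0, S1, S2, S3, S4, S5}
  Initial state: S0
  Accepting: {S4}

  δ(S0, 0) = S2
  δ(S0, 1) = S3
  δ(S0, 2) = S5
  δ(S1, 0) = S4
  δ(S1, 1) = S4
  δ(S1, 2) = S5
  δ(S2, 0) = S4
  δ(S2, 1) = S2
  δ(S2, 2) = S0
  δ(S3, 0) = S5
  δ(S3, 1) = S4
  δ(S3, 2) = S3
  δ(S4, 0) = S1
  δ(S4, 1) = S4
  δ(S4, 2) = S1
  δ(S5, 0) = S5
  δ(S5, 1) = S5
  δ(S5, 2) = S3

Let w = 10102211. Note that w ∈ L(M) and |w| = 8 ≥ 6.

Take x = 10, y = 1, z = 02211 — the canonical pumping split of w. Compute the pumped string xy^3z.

xy^3z = 10·1·1·1·02211 = 1011102211.
Reading y = 1 takes M from S5 back to S5, so after x·y·y·y the machine is still in S5, and z then leads to the accepting state S4. Hence 1011102211 ∈ L(M).

1011102211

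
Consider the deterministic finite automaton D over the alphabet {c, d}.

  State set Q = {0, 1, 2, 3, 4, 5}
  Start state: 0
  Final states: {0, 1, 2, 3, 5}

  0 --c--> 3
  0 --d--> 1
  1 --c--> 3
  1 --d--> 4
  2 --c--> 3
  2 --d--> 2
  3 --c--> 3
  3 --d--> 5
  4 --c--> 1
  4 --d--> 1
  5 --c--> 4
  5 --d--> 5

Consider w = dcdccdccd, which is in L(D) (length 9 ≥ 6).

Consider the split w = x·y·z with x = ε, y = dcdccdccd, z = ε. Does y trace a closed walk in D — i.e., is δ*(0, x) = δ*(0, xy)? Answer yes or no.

Run of D on the first 9 characters of w = d c d c c d c c d:
  step 0: 0  (start)
  step 1: 1  (read d: 0→1)
  step 2: 3  (read c: 1→3)
  step 3: 5  (read d: 3→5)
  step 4: 4  (read c: 5→4)
  step 5: 1  (read c: 4→1)
  step 6: 4  (read d: 1→4)
  step 7: 1  (read c: 4→1)
  step 8: 3  (read c: 1→3)
  step 9: 5  (read d: 3→5)

After x (step 0): 0. After xy (step 9): 5.
They differ (0 ≠ 5), so y is not a cycle from the state after x; this split is not the one the pumping-lemma construction produces, and pumping y need not keep the string in L(D).

no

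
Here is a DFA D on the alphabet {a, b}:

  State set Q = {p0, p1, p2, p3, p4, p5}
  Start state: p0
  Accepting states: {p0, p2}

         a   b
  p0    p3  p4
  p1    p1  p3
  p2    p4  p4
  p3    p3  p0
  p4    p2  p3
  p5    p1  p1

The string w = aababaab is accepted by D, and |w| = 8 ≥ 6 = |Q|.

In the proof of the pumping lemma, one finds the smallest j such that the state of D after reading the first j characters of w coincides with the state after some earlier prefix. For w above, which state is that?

State sequence: p0 -a-> p3 -a-> p3 -b-> p0 -a-> p3 -b-> p0 -a-> p3 -a-> p3 -b-> p0
First repeat at step 2: p3 was already visited.

The earliest repeat is at step j = 2: D is in p3, which it already visited at step i = 1.
The DFA has 6 states, so the proof of the pumping lemma guarantees a repeated state among the first 6+1 visited; the segment between the two visits is the pumpable y.

p3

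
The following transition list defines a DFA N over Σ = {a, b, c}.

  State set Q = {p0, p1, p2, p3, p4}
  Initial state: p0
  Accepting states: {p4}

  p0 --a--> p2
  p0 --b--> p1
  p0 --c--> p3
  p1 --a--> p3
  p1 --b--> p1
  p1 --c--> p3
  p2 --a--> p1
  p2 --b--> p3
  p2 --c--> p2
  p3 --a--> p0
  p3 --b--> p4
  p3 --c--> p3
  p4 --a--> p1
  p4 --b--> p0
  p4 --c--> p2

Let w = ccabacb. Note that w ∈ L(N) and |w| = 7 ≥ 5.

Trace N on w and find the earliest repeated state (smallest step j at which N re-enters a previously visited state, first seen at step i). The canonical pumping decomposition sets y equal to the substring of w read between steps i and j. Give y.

State sequence: p0 -c-> p3 -c-> p3 -a-> p0 -b-> p1 -a-> p3 -c-> p3 -b-> p4
First repeat at step 2: p3 was already visited.

So i = 1, j = 2, giving x = w[0:1] = c, y = w[1:2] = c, z = w[2:7] = abacb.
Check: |xy| = 2 ≤ 5 and |y| = 1 ≥ 1. Reading y takes N from p3 back to p3, so every xyⁱz is accepted.

c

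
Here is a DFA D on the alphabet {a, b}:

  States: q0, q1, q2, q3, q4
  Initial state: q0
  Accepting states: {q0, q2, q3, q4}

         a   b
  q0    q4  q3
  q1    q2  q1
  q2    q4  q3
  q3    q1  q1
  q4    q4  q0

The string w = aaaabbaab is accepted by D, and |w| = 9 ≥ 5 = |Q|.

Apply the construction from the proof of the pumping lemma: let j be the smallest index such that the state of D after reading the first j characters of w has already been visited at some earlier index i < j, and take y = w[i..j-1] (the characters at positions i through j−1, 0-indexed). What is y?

Run of D on w = a a a a b b a a b:
  step 0: q0  (start)
  step 1: q4  (read a: q0→q4)
  step 2: q4  (read a: q4→q4)   ← first repeat (q4 seen earlier)
  step 3: q4  (read a: q4→q4)
  step 4: q4  (read a: q4→q4)
  step 5: q0  (read b: q4→q0)
  step 6: q3  (read b: q0→q3)
  step 7: q1  (read a: q3→q1)
  step 8: q2  (read a: q1→q2)
  step 9: q3  (read b: q2→q3)

So i = 1, j = 2, giving x = w[0:1] = a, y = w[1:2] = a, z = w[2:9] = aabbaab.
Check: |xy| = 2 ≤ 5 and |y| = 1 ≥ 1. Reading y takes D from q4 back to q4, so every xyⁱz is accepted.

a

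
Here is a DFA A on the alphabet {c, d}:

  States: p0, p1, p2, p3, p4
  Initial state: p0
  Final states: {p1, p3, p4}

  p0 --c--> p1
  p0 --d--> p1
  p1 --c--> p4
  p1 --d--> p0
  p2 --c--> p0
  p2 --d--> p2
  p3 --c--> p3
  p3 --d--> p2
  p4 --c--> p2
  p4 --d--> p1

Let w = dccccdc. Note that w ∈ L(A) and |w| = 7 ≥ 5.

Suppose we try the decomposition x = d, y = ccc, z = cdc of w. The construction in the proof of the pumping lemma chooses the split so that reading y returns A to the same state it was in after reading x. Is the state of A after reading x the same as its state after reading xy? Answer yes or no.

State sequence: p0 -d-> p1 -c-> p4 -c-> p2 -c-> p0

After x (step 1): p1. After xy (step 4): p0.
They differ (p1 ≠ p0), so y is not a cycle from the state after x; this split is not the one the pumping-lemma construction produces, and pumping y need not keep the string in L(A).

no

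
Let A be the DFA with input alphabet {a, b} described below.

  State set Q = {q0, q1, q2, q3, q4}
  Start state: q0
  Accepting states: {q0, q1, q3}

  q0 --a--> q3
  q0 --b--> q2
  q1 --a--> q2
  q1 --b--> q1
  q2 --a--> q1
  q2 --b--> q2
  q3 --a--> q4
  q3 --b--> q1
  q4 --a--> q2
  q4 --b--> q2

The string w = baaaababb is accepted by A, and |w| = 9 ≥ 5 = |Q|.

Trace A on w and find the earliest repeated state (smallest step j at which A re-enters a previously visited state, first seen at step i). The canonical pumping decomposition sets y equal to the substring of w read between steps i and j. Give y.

aa

Run of A on w = b a a a a b a b b:
  step 0: q0  (start)
  step 1: q2  (read b: q0→q2)
  step 2: q1  (read a: q2→q1)
  step 3: q2  (read a: q1→q2)   ← first repeat (q2 seen earlier)
  step 4: q1  (read a: q2→q1)
  step 5: q2  (read a: q1→q2)
  step 6: q2  (read b: q2→q2)
  step 7: q1  (read a: q2→q1)
  step 8: q1  (read b: q1→q1)
  step 9: q1  (read b: q1→q1)

So i = 1, j = 3, giving x = w[0:1] = b, y = w[1:3] = aa, z = w[3:9] = aababb.
Check: |xy| = 3 ≤ 5 and |y| = 2 ≥ 1. Reading y takes A from q2 back to q2, so every xyⁱz is accepted.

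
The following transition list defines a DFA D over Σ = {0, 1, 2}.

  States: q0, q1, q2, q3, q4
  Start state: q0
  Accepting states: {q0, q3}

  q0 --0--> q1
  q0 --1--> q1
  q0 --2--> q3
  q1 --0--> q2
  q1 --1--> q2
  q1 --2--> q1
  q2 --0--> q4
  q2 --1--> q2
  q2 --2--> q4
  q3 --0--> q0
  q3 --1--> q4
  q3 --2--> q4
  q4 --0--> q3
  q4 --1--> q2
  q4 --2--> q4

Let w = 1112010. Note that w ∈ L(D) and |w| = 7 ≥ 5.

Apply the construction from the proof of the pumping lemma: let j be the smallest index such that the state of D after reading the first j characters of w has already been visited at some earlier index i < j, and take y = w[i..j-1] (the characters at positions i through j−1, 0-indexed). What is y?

1

Run of D on w = 1 1 1 2 0 1 0:
  step 0: q0  (start)
  step 1: q1  (read 1: q0→q1)
  step 2: q2  (read 1: q1→q2)
  step 3: q2  (read 1: q2→q2)   ← first repeat (q2 seen earlier)
  step 4: q4  (read 2: q2→q4)
  step 5: q3  (read 0: q4→q3)
  step 6: q4  (read 1: q3→q4)
  step 7: q3  (read 0: q4→q3)

So i = 2, j = 3, giving x = w[0:2] = 11, y = w[2:3] = 1, z = w[3:7] = 2010.
Check: |xy| = 3 ≤ 5 and |y| = 1 ≥ 1. Reading y takes D from q2 back to q2, so every xyⁱz is accepted.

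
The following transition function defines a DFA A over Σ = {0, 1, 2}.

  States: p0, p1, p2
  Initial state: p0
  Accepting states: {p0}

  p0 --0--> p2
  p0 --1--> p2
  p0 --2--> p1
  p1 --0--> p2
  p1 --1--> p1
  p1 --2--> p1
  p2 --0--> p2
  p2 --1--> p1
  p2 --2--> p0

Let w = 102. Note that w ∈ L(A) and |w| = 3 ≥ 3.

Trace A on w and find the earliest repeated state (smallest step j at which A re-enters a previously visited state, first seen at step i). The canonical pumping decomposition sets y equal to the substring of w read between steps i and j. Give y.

State sequence: p0 -1-> p2 -0-> p2 -2-> p0
First repeat at step 2: p2 was already visited.

So i = 1, j = 2, giving x = w[0:1] = 1, y = w[1:2] = 0, z = w[2:3] = 2.
Check: |xy| = 2 ≤ 3 and |y| = 1 ≥ 1. Reading y takes A from p2 back to p2, so every xyⁱz is accepted.
Since A has 3 states, any run of length ≥ 3 visits 3+1 states, so by pigeonhole some state repeats within the first 3 steps — that repeat gives the pumpable loop.

0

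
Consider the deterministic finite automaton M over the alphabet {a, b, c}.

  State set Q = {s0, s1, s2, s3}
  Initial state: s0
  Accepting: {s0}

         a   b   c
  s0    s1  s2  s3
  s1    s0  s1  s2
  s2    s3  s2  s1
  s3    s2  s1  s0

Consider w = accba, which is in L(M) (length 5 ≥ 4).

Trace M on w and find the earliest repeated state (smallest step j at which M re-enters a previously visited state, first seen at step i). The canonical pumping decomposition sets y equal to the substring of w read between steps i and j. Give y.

cc

State sequence: s0 -a-> s1 -c-> s2 -c-> s1 -b-> s1 -a-> s0
First repeat at step 3: s1 was already visited.

So i = 1, j = 3, giving x = w[0:1] = a, y = w[1:3] = cc, z = w[3:5] = ba.
Check: |xy| = 3 ≤ 4 and |y| = 2 ≥ 1. Reading y takes M from s1 back to s1, so every xyⁱz is accepted.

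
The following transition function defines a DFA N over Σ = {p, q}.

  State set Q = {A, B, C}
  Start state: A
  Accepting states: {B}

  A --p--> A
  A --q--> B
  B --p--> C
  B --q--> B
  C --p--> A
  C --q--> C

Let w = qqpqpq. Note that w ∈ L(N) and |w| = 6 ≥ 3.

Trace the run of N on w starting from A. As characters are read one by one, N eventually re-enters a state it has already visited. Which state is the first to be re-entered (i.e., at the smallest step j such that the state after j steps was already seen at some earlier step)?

State sequence: A -q-> B -q-> B -p-> C -q-> C -p-> A -q-> B
First repeat at step 2: B was already visited.

The earliest repeat is at step j = 2: N is in B, which it already visited at step i = 1.

B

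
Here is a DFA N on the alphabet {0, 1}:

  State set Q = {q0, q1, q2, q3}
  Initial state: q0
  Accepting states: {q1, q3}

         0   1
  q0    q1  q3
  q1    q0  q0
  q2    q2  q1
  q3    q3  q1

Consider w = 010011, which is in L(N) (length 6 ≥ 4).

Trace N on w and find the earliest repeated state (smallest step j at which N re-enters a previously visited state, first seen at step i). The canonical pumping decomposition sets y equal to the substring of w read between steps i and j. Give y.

Run of N on w = 0 1 0 0 1 1:
  step 0: q0  (start)
  step 1: q1  (read 0: q0→q1)
  step 2: q0  (read 1: q1→q0)   ← first repeat (q0 seen earlier)
  step 3: q1  (read 0: q0→q1)
  step 4: q0  (read 0: q1→q0)
  step 5: q3  (read 1: q0→q3)
  step 6: q1  (read 1: q3→q1)

So i = 0, j = 2, giving x = w[0:0] = ε, y = w[0:2] = 01, z = w[2:6] = 0011.
Check: |xy| = 2 ≤ 4 and |y| = 2 ≥ 1. Reading y takes N from q0 back to q0, so every xyⁱz is accepted.
Since N has 4 states, any run of length ≥ 4 visits 4+1 states, so by pigeonhole some state repeats within the first 4 steps — that repeat gives the pumpable loop.

01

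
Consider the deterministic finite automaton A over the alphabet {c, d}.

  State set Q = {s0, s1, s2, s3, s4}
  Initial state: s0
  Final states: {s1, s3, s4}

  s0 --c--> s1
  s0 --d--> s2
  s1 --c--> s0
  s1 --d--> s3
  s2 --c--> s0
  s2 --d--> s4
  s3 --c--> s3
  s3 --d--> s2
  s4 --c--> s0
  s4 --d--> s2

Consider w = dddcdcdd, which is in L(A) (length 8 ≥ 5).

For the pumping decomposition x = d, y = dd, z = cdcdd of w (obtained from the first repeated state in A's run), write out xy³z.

dddddddcdcdd

xy^3z = d·dd·dd·dd·cdcdd = dddddddcdcdd.
Reading y = dd takes A from s2 back to s2, so after x·y·y·y the machine is still in s2, and z then leads to the accepting state s4. Hence dddddddcdcdd ∈ L(A).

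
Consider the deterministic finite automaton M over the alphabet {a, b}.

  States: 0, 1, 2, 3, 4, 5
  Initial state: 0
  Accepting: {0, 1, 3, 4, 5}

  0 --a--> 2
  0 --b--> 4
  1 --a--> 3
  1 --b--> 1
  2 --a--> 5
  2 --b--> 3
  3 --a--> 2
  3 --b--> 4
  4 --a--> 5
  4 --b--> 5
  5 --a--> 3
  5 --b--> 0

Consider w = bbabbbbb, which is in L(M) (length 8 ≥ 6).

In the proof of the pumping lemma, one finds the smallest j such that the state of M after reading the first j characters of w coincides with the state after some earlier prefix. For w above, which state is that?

Run of M on w = b b a b b b b b:
  step 0: 0  (start)
  step 1: 4  (read b: 0→4)
  step 2: 5  (read b: 4→5)
  step 3: 3  (read a: 5→3)
  step 4: 4  (read b: 3→4)   ← first repeat (4 seen earlier)
  step 5: 5  (read b: 4→5)
  step 6: 0  (read b: 5→0)
  step 7: 4  (read b: 0→4)
  step 8: 5  (read b: 4→5)

The earliest repeat is at step j = 4: M is in 4, which it already visited at step i = 1.
With |Q| = 6, pigeonhole forces a state repeat no later than step 6; the substring read between the first and second visits to that state can be pumped.

4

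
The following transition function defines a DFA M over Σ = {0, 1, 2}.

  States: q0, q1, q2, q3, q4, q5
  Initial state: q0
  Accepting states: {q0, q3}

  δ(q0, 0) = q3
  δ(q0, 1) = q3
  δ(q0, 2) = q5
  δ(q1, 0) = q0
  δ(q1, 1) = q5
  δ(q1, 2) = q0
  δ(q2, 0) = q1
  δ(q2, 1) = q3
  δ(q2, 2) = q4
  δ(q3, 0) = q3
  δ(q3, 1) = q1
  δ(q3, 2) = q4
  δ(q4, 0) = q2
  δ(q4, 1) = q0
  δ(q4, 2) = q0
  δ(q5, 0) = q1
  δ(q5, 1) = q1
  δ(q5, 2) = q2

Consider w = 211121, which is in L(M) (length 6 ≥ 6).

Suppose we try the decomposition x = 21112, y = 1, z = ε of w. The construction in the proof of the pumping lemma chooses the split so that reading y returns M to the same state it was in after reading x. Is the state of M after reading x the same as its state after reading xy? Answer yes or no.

Run of M on the first 6 characters of w = 2 1 1 1 2 1:
  step 0: q0  (start)
  step 1: q5  (read 2: q0→q5)
  step 2: q1  (read 1: q5→q1)
  step 3: q5  (read 1: q1→q5)
  step 4: q1  (read 1: q5→q1)
  step 5: q0  (read 2: q1→q0)
  step 6: q3  (read 1: q0→q3)

After x (step 5): q0. After xy (step 6): q3.
They differ (q0 ≠ q3), so y is not a cycle from the state after x; this split is not the one the pumping-lemma construction produces, and pumping y need not keep the string in L(M).

no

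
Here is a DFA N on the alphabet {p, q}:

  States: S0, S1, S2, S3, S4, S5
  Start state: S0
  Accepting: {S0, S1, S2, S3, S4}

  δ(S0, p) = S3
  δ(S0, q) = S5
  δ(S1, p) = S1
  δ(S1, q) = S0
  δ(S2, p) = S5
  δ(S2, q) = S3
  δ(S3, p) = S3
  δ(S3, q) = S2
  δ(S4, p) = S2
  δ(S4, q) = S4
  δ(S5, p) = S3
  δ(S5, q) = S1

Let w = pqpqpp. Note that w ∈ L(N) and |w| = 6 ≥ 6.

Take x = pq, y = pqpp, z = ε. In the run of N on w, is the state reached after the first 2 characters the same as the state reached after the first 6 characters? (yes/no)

Run of N on the first 6 characters of w = p q p q p p:
  step 0: S0  (start)
  step 1: S3  (read p: S0→S3)
  step 2: S2  (read q: S3→S2)
  step 3: S5  (read p: S2→S5)
  step 4: S1  (read q: S5→S1)
  step 5: S1  (read p: S1→S1)
  step 6: S1  (read p: S1→S1)

After x (step 2): S2. After xy (step 6): S1.
They differ (S2 ≠ S1), so y is not a cycle from the state after x; this split is not the one the pumping-lemma construction produces, and pumping y need not keep the string in L(N).

no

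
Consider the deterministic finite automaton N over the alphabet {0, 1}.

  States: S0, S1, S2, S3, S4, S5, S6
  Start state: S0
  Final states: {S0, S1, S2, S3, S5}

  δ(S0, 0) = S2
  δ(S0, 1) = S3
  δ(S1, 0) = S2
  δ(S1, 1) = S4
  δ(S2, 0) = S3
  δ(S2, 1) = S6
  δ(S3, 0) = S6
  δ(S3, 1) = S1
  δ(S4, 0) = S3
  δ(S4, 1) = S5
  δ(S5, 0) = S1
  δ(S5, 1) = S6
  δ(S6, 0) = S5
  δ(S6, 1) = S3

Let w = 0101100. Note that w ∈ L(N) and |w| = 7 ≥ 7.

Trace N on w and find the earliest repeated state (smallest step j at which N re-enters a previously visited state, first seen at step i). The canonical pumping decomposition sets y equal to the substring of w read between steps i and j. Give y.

Run of N on w = 0 1 0 1 1 0 0:
  step 0: S0  (start)
  step 1: S2  (read 0: S0→S2)
  step 2: S6  (read 1: S2→S6)
  step 3: S5  (read 0: S6→S5)
  step 4: S6  (read 1: S5→S6)   ← first repeat (S6 seen earlier)
  step 5: S3  (read 1: S6→S3)
  step 6: S6  (read 0: S3→S6)
  step 7: S5  (read 0: S6→S5)

So i = 2, j = 4, giving x = w[0:2] = 01, y = w[2:4] = 01, z = w[4:7] = 100.
Check: |xy| = 4 ≤ 7 and |y| = 2 ≥ 1. Reading y takes N from S6 back to S6, so every xyⁱz is accepted.

01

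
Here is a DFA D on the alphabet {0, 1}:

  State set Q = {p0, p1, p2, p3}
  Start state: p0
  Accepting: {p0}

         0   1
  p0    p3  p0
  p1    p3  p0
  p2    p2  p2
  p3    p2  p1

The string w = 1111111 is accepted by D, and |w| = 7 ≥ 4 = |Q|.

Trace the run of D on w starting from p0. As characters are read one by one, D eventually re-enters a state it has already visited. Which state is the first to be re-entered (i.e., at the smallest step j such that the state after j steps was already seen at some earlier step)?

p0

State sequence: p0 -1-> p0 -1-> p0 -1-> p0 -1-> p0 -1-> p0 -1-> p0 -1-> p0
First repeat at step 1: p0 was already visited.

The earliest repeat is at step j = 1: D is in p0, which it already visited at step i = 0.
Since D has 4 states, any run of length ≥ 4 visits 4+1 states, so by pigeonhole some state repeats within the first 4 steps — that repeat gives the pumpable loop.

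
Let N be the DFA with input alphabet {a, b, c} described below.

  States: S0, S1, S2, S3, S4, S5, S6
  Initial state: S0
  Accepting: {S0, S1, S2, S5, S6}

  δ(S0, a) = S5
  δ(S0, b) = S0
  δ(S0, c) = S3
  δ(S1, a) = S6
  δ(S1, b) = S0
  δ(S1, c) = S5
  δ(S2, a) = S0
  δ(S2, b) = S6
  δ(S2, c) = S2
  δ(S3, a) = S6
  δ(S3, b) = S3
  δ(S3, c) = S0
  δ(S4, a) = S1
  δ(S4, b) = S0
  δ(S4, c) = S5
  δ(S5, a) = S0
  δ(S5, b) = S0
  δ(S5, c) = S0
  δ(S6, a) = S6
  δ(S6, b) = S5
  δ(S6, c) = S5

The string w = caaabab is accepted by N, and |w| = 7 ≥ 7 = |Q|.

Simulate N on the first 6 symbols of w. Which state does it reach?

State sequence: S0 -c-> S3 -a-> S6 -a-> S6 -a-> S6 -b-> S5 -a-> S0

After reading 6 characters, N is in state S0.
(This kind of state-tracing is the core of the pumping-lemma construction: with 7 states, pigeonhole forces a repeat within the first 7 steps.)

S0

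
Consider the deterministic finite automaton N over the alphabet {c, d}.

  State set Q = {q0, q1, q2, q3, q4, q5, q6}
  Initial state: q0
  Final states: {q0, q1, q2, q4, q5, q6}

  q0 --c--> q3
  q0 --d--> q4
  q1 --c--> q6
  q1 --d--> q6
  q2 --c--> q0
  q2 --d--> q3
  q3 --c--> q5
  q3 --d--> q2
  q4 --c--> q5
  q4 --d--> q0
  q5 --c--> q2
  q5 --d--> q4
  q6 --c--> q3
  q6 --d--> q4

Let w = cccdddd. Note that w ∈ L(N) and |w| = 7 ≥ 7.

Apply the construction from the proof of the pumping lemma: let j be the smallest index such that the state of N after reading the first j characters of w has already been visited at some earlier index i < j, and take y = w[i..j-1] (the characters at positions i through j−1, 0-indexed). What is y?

ccd

State sequence: q0 -c-> q3 -c-> q5 -c-> q2 -d-> q3 -d-> q2 -d-> q3 -d-> q2
First repeat at step 4: q3 was already visited.

So i = 1, j = 4, giving x = w[0:1] = c, y = w[1:4] = ccd, z = w[4:7] = ddd.
Check: |xy| = 4 ≤ 7 and |y| = 3 ≥ 1. Reading y takes N from q3 back to q3, so every xyⁱz is accepted.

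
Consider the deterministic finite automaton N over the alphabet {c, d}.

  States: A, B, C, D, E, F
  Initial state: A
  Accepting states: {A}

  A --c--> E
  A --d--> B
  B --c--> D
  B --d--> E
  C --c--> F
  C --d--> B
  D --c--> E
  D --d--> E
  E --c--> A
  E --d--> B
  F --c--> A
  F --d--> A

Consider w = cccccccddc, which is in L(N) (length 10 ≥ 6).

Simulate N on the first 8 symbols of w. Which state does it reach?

Run of N on the first 8 characters of w = c c c c c c c d:
  step 0: A  (start)
  step 1: E  (read c: A→E)
  step 2: A  (read c: E→A)
  step 3: E  (read c: A→E)
  step 4: A  (read c: E→A)
  step 5: E  (read c: A→E)
  step 6: A  (read c: E→A)
  step 7: E  (read c: A→E)
  step 8: B  (read d: E→B)

After reading 8 characters, N is in state B.

B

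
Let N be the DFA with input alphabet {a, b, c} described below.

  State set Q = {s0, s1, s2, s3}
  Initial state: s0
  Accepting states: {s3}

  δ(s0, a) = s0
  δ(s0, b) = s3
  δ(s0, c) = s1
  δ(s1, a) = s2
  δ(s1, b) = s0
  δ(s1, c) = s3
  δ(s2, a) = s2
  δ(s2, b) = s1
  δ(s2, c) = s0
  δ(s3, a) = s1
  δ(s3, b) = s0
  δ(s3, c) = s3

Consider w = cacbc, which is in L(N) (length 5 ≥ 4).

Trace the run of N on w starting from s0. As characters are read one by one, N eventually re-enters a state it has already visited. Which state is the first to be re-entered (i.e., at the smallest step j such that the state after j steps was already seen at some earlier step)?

Run of N on w = c a c b c:
  step 0: s0  (start)
  step 1: s1  (read c: s0→s1)
  step 2: s2  (read a: s1→s2)
  step 3: s0  (read c: s2→s0)   ← first repeat (s0 seen earlier)
  step 4: s3  (read b: s0→s3)
  step 5: s3  (read c: s3→s3)

The earliest repeat is at step j = 3: N is in s0, which it already visited at step i = 0.
Since N has 4 states, any run of length ≥ 4 visits 4+1 states, so by pigeonhole some state repeats within the first 4 steps — that repeat gives the pumpable loop.

s0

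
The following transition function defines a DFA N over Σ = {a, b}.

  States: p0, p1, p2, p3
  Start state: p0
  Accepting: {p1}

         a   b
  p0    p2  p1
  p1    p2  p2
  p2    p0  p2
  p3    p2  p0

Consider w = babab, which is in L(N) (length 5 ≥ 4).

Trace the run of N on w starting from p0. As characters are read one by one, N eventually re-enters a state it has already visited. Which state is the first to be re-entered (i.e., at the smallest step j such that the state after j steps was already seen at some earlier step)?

p2

State sequence: p0 -b-> p1 -a-> p2 -b-> p2 -a-> p0 -b-> p1
First repeat at step 3: p2 was already visited.

The earliest repeat is at step j = 3: N is in p2, which it already visited at step i = 2.
With |Q| = 4, pigeonhole forces a state repeat no later than step 4; the substring read between the first and second visits to that state can be pumped.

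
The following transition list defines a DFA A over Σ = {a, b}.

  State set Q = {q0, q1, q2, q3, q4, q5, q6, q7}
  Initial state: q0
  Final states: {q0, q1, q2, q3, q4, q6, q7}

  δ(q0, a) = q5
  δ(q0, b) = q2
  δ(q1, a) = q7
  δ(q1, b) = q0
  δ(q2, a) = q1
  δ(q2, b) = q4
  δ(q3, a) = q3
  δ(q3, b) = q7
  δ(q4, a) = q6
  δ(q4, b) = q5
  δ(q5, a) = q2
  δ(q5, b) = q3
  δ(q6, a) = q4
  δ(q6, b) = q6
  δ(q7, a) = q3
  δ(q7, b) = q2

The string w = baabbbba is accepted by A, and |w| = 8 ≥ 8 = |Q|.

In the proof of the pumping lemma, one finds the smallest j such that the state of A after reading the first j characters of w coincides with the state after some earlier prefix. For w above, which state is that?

State sequence: q0 -b-> q2 -a-> q1 -a-> q7 -b-> q2 -b-> q4 -b-> q5 -b-> q3 -a-> q3
First repeat at step 4: q2 was already visited.

The earliest repeat is at step j = 4: A is in q2, which it already visited at step i = 1.

q2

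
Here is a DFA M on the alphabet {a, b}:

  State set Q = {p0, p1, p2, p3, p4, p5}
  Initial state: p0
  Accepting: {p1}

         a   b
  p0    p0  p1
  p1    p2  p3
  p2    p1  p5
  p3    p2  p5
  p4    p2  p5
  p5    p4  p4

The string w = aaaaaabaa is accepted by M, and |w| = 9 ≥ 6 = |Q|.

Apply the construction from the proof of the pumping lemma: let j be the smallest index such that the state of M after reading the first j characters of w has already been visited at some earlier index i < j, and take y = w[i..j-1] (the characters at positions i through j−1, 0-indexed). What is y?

State sequence: p0 -a-> p0 -a-> p0 -a-> p0 -a-> p0 -a-> p0 -a-> p0 -b-> p1 -a-> p2 -a-> p1
First repeat at step 1: p0 was already visited.

So i = 0, j = 1, giving x = w[0:0] = ε, y = w[0:1] = a, z = w[1:9] = aaaaabaa.
Check: |xy| = 1 ≤ 6 and |y| = 1 ≥ 1. Reading y takes M from p0 back to p0, so every xyⁱz is accepted.
Since M has 6 states, any run of length ≥ 6 visits 6+1 states, so by pigeonhole some state repeats within the first 6 steps — that repeat gives the pumpable loop.

a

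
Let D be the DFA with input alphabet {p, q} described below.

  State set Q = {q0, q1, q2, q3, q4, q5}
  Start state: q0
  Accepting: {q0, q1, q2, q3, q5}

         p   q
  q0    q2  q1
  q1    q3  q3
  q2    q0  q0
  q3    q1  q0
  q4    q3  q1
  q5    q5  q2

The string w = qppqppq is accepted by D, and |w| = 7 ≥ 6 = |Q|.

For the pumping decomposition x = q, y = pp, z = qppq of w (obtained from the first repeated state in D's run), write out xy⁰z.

xy⁰z = xz = q·qppq = qqppq.
Reading y = pp takes D from q1 back to q1, so after x the machine is still in q1, and z then leads to the accepting state q0. Hence qqppq ∈ L(D).

qqppq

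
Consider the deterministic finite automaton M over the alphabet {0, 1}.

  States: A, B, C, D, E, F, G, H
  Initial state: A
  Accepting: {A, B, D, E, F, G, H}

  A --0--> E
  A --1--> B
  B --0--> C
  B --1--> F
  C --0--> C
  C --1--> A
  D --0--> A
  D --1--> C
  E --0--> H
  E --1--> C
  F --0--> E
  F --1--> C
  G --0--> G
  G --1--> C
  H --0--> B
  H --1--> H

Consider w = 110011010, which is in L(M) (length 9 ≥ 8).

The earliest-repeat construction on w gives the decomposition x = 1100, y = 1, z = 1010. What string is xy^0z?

11001010

xy⁰z = xz = 1100·1010 = 11001010.
Reading y = 1 takes M from H back to H, so after x the machine is still in H, and z then leads to the accepting state E. Hence 11001010 ∈ L(M).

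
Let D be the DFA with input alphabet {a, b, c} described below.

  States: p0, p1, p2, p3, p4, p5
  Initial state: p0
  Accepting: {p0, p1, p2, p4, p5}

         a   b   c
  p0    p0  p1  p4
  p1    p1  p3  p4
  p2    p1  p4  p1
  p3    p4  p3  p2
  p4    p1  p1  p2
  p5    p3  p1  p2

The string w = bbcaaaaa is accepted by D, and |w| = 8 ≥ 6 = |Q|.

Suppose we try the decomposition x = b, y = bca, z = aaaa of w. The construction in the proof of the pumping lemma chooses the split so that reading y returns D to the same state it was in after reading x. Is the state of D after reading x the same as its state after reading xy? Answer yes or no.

Run of D on the first 4 characters of w = b b c a:
  step 0: p0  (start)
  step 1: p1  (read b: p0→p1)
  step 2: p3  (read b: p1→p3)
  step 3: p2  (read c: p3→p2)
  step 4: p1  (read a: p2→p1)

After x (step 1): p1. After xy (step 4): p1.
They match, so y = bca drives D around a cycle from p1 back to itself; pumping y any number of times keeps D in p1 before reading z, and xyⁱz ∈ L(D) for every i ≥ 0.

yes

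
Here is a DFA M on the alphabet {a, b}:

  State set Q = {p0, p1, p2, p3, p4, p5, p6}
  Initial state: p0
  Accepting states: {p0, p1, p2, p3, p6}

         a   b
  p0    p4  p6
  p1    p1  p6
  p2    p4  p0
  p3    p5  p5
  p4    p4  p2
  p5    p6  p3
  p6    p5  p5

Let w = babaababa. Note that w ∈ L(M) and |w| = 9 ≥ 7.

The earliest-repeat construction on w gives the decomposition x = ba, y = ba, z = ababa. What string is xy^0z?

xy⁰z = xz = ba·ababa = baababa.
Reading y = ba takes M from p5 back to p5, so after x the machine is still in p5, and z then leads to the accepting state p6. Hence baababa ∈ L(M).

baababa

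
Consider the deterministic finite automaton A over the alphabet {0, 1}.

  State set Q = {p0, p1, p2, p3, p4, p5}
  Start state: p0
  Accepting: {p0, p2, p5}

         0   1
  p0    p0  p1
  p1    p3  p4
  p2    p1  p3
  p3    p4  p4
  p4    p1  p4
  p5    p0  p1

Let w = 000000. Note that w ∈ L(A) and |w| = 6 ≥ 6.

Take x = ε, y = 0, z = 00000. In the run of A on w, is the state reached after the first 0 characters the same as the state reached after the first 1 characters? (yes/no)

yes

State sequence: p0 -0-> p0

After x (step 0): p0. After xy (step 1): p0.
They match, so y = 0 drives A around a cycle from p0 back to itself; pumping y any number of times keeps A in p0 before reading z, and xyⁱz ∈ L(A) for every i ≥ 0.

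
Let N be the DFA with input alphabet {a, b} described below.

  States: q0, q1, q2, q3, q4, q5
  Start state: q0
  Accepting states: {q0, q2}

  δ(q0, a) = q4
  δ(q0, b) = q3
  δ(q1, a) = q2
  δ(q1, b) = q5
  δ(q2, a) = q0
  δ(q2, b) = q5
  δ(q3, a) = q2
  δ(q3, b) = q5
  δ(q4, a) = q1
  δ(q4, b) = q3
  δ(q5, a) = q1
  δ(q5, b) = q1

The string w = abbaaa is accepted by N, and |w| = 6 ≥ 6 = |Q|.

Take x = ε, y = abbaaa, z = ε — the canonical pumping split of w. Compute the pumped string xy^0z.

ε

xy⁰z = xz = ε·ε = ε.
Reading y = abbaaa takes N from q0 back to q0, so after x the machine is still in q0, and z then leads to the accepting state q0. Hence ε ∈ L(N).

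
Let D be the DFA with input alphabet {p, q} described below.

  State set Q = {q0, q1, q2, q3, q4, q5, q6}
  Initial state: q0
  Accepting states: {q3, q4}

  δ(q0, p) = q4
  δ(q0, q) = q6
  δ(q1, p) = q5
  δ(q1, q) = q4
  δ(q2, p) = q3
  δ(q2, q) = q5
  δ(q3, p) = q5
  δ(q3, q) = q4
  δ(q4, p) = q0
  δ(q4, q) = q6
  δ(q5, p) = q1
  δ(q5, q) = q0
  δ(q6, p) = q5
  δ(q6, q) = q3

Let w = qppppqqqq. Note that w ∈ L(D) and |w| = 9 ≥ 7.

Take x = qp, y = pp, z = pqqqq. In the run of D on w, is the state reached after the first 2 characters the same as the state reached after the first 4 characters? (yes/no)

yes

Run of D on the first 4 characters of w = q p p p:
  step 0: q0  (start)
  step 1: q6  (read q: q0→q6)
  step 2: q5  (read p: q6→q5)
  step 3: q1  (read p: q5→q1)
  step 4: q5  (read p: q1→q5)

After x (step 2): q5. After xy (step 4): q5.
They match, so y = pp drives D around a cycle from q5 back to itself; pumping y any number of times keeps D in q5 before reading z, and xyⁱz ∈ L(D) for every i ≥ 0.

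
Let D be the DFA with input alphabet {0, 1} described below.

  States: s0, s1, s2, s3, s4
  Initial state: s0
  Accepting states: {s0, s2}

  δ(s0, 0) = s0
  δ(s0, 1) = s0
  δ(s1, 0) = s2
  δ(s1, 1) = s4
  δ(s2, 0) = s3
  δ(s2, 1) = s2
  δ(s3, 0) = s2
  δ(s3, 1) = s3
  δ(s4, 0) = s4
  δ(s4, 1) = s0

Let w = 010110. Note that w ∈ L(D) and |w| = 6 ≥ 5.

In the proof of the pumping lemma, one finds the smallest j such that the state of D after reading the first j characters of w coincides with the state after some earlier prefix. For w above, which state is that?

Run of D on w = 0 1 0 1 1 0:
  step 0: s0  (start)
  step 1: s0  (read 0: s0→s0)   ← first repeat (s0 seen earlier)
  step 2: s0  (read 1: s0→s0)
  step 3: s0  (read 0: s0→s0)
  step 4: s0  (read 1: s0→s0)
  step 5: s0  (read 1: s0→s0)
  step 6: s0  (read 0: s0→s0)

The earliest repeat is at step j = 1: D is in s0, which it already visited at step i = 0.
The DFA has 5 states, so the proof of the pumping lemma guarantees a repeated state among the first 5+1 visited; the segment between the two visits is the pumpable y.

s0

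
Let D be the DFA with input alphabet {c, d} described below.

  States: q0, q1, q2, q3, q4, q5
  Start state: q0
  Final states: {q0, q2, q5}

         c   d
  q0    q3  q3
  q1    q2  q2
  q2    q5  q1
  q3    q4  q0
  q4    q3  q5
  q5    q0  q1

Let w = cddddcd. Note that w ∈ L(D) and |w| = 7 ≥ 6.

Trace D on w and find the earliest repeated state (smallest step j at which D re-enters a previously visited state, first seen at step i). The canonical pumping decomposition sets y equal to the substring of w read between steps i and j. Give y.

cd

State sequence: q0 -c-> q3 -d-> q0 -d-> q3 -d-> q0 -d-> q3 -c-> q4 -d-> q5
First repeat at step 2: q0 was already visited.

So i = 0, j = 2, giving x = w[0:0] = ε, y = w[0:2] = cd, z = w[2:7] = dddcd.
Check: |xy| = 2 ≤ 6 and |y| = 2 ≥ 1. Reading y takes D from q0 back to q0, so every xyⁱz is accepted.
With |Q| = 6, pigeonhole forces a state repeat no later than step 6; the substring read between the first and second visits to that state can be pumped.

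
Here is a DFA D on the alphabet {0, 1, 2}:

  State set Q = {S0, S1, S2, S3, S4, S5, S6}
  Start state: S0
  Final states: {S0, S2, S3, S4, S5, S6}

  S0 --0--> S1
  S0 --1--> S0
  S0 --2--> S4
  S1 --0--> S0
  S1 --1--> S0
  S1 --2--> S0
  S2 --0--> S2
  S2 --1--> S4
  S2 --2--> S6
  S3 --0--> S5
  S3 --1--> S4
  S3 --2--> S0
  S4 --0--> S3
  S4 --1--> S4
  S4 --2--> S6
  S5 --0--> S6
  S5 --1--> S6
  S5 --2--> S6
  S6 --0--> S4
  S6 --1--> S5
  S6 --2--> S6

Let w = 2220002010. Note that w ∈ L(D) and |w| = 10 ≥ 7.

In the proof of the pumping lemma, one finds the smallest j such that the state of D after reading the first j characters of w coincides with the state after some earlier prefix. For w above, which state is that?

S6

Run of D on w = 2 2 2 0 0 0 2 0 1 0:
  step 0: S0  (start)
  step 1: S4  (read 2: S0→S4)
  step 2: S6  (read 2: S4→S6)
  step 3: S6  (read 2: S6→S6)   ← first repeat (S6 seen earlier)
  step 4: S4  (read 0: S6→S4)
  step 5: S3  (read 0: S4→S3)
  step 6: S5  (read 0: S3→S5)
  step 7: S6  (read 2: S5→S6)
  step 8: S4  (read 0: S6→S4)
  step 9: S4  (read 1: S4→S4)
  step 10: S3  (read 0: S4→S3)

The earliest repeat is at step j = 3: D is in S6, which it already visited at step i = 2.
Pumping length from the standard proof: p = 7 (the number of states). The repeated state found above gives |xy| = j ≤ 7 and |y| = j − i ≥ 1.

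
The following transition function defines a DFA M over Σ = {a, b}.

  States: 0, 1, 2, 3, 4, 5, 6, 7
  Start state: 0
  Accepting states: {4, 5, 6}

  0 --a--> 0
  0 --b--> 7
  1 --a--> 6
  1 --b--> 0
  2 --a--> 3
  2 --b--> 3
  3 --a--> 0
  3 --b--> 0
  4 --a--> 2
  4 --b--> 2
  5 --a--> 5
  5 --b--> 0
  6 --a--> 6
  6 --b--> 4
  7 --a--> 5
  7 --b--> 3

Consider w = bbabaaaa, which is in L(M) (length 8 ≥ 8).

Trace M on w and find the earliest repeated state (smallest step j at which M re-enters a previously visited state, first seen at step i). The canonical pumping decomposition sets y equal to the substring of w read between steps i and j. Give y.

bba

State sequence: 0 -b-> 7 -b-> 3 -a-> 0 -b-> 7 -a-> 5 -a-> 5 -a-> 5 -a-> 5
First repeat at step 3: 0 was already visited.

So i = 0, j = 3, giving x = w[0:0] = ε, y = w[0:3] = bba, z = w[3:8] = baaaa.
Check: |xy| = 3 ≤ 8 and |y| = 3 ≥ 1. Reading y takes M from 0 back to 0, so every xyⁱz is accepted.
Pumping length from the standard proof: p = 8 (the number of states). The repeated state found above gives |xy| = j ≤ 8 and |y| = j − i ≥ 1.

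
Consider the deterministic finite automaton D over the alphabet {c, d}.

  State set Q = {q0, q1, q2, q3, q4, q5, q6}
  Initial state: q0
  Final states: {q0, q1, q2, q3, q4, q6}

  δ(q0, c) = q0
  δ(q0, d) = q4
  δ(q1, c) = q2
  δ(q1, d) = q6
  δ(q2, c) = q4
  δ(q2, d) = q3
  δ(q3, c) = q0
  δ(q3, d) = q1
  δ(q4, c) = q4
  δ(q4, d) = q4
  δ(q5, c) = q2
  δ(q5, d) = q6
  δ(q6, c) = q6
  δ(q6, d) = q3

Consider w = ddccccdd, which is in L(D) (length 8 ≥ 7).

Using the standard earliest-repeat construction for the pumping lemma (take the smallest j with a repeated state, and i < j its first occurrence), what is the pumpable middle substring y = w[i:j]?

Run of D on w = d d c c c c d d:
  step 0: q0  (start)
  step 1: q4  (read d: q0→q4)
  step 2: q4  (read d: q4→q4)   ← first repeat (q4 seen earlier)
  step 3: q4  (read c: q4→q4)
  step 4: q4  (read c: q4→q4)
  step 5: q4  (read c: q4→q4)
  step 6: q4  (read c: q4→q4)
  step 7: q4  (read d: q4→q4)
  step 8: q4  (read d: q4→q4)

So i = 1, j = 2, giving x = w[0:1] = d, y = w[1:2] = d, z = w[2:8] = ccccdd.
Check: |xy| = 2 ≤ 7 and |y| = 1 ≥ 1. Reading y takes D from q4 back to q4, so every xyⁱz is accepted.

d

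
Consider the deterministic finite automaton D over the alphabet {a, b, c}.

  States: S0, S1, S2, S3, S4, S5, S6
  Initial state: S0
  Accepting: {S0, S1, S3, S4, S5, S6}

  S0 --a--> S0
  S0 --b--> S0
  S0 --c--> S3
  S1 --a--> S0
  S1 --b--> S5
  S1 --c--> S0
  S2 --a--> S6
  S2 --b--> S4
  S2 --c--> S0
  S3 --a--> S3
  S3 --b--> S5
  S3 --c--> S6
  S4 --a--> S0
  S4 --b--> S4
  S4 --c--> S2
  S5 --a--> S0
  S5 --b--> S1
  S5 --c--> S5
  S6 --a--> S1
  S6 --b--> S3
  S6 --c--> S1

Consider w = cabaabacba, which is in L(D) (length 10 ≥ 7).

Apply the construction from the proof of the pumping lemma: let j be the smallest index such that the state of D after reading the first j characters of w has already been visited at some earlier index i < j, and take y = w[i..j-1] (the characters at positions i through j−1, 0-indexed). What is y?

State sequence: S0 -c-> S3 -a-> S3 -b-> S5 -a-> S0 -a-> S0 -b-> S0 -a-> S0 -c-> S3 -b-> S5 -a-> S0
First repeat at step 2: S3 was already visited.

So i = 1, j = 2, giving x = w[0:1] = c, y = w[1:2] = a, z = w[2:10] = baabacba.
Check: |xy| = 2 ≤ 7 and |y| = 1 ≥ 1. Reading y takes D from S3 back to S3, so every xyⁱz is accepted.

a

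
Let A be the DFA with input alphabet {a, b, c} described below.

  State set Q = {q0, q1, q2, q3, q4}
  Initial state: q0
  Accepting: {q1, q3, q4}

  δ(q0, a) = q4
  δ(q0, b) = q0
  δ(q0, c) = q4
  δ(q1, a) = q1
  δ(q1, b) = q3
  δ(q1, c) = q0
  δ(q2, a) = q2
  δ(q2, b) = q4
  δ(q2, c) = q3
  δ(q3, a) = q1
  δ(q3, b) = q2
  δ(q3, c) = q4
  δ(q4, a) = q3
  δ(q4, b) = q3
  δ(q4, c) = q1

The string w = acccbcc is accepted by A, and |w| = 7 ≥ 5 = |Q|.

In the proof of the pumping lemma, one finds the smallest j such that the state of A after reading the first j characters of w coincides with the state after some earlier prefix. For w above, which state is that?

State sequence: q0 -a-> q4 -c-> q1 -c-> q0 -c-> q4 -b-> q3 -c-> q4 -c-> q1
First repeat at step 3: q0 was already visited.

The earliest repeat is at step j = 3: A is in q0, which it already visited at step i = 0.
Pumping length from the standard proof: p = 5 (the number of states). The repeated state found above gives |xy| = j ≤ 5 and |y| = j − i ≥ 1.

q0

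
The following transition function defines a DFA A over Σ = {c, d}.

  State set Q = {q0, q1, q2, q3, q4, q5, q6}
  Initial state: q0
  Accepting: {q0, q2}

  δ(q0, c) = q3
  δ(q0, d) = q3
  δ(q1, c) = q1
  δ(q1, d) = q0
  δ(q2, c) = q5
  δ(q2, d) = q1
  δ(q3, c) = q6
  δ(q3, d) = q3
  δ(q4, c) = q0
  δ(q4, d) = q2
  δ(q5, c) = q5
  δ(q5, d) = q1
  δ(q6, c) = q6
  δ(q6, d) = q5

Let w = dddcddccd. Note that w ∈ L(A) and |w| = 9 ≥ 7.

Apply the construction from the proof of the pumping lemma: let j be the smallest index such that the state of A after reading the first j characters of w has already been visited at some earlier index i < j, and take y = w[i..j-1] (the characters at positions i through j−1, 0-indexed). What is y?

State sequence: q0 -d-> q3 -d-> q3 -d-> q3 -c-> q6 -d-> q5 -d-> q1 -c-> q1 -c-> q1 -d-> q0
First repeat at step 2: q3 was already visited.

So i = 1, j = 2, giving x = w[0:1] = d, y = w[1:2] = d, z = w[2:9] = dcddccd.
Check: |xy| = 2 ≤ 7 and |y| = 1 ≥ 1. Reading y takes A from q3 back to q3, so every xyⁱz is accepted.

d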